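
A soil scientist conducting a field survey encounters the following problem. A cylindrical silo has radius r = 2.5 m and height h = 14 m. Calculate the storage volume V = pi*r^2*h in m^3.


V = pi * r^2 * h
  = pi * 2.5^2 * 14
  = pi * 6.25 * 14
  = 274.89 m^3


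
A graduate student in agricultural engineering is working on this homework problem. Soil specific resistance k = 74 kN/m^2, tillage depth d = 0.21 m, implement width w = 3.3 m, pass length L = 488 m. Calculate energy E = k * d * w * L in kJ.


E = k * d * w * L
  = 74 * 0.21 * 3.3 * 488
  = 25025.62 kJ


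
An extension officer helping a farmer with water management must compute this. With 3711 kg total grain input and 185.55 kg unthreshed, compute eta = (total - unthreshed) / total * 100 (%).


eta = (total - unthreshed) / total * 100
    = (3711 - 185.55) / 3711 * 100
    = 3525.45 / 3711 * 100
    = 95%


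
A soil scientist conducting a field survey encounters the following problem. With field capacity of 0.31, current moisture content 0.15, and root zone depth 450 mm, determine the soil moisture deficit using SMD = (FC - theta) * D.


SMD = (FC - theta) * D
    = (0.31 - 0.15) * 450
    = 0.160 * 450
    = 72 mm


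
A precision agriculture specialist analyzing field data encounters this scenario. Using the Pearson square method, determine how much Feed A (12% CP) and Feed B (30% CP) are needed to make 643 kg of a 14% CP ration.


parts_A = CP_b - target = 30 - 14 = 16
parts_B = target - CP_a = 14 - 12 = 2
total_parts = 16 + 2 = 18
Feed A = 643 * 16 / 18 = 571.56 kg
Feed B = 643 * 2 / 18 = 71.44 kg

571.56 kg


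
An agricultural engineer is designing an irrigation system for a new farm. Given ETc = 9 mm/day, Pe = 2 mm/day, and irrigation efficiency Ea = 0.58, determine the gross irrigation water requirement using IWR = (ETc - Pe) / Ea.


IWR = (ETc - Pe) / Ea
    = (9 - 2) / 0.58
    = 7 / 0.58
    = 12.07 mm/day


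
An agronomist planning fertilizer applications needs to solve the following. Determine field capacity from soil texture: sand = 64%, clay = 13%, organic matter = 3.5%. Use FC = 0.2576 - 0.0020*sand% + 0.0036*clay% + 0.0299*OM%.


FC = 0.2576 - 0.0020*64 + 0.0036*13 + 0.0299*3.5
   = 0.2576 - 0.1280 + 0.0468 + 0.1047
   = 0.2811


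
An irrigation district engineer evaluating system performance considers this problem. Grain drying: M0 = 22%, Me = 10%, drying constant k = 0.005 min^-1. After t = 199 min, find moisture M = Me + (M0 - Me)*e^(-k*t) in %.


M = Me + (M0 - Me) * e^(-k*t)
  = 10 + (22 - 10) * e^(-0.005*199)
  = 10 + 12 * e^(-0.995)
  = 10 + 12 * 0.36972
  = 10 + 4.4367
  = 14.44%


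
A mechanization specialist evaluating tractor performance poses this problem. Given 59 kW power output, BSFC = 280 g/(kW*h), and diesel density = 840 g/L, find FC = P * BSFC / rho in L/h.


FC = P * BSFC / rho_fuel
   = 59 * 280 / 840
   = 16520 / 840
   = 19.67 L/h


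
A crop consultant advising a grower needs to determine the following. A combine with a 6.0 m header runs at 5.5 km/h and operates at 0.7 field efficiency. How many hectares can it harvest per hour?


C = w * v * eta_f / 10
  = 6.0 * 5.5 * 0.7 / 10
  = 23.10 / 10
  = 2.31 ha/h


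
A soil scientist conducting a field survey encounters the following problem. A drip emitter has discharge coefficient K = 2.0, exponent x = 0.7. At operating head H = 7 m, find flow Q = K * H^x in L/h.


Q = K * H^x
  = 2.0 * 7^0.7
  = 2.0 * 3.9045
  = 7.81 L/h


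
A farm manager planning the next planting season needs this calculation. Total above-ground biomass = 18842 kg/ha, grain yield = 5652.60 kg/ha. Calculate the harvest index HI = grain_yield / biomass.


HI = grain_yield / biomass
   = 5652.60 / 18842
   = 0.30


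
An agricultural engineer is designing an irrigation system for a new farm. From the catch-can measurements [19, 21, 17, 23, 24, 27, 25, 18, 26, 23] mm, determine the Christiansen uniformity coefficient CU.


xbar = 223 / 10 = 22.300
sum|xi - xbar| = 28.400
CU = 100 * (1 - 28.400 / (10 * 22.300))
   = 100 * (1 - 0.1274)
   = 87.26%


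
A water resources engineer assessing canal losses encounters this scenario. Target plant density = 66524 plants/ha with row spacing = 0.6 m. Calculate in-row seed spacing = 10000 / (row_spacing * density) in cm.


spacing = 10000 / (row_sp * density)
        = 10000 / (0.6 * 66524)
        = 10000 / 39914.40
        = 0.25054 m = 25.05 cm


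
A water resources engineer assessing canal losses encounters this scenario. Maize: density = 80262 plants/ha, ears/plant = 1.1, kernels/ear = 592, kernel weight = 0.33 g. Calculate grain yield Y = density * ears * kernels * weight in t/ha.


Y = density * ears * kernels * kw
  = 80262 * 1.1 * 592 * 0.33 g/ha
  = 17247982.75 g/ha
  = 17247.98 kg/ha = 17.25 t/ha


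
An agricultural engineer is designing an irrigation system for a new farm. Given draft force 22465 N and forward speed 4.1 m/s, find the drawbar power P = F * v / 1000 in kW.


P = F * v / 1000
  = 22465 * 4.1 / 1000
  = 92106.50 / 1000
  = 92.11 kW


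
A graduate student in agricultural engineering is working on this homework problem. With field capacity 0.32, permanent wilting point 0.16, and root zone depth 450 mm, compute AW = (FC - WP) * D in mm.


AW = (FC - WP) * D
   = (0.32 - 0.16) * 450
   = 0.16 * 450
   = 72 mm


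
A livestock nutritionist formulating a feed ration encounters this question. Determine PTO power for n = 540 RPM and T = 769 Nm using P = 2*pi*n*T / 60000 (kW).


P = 2*pi*n*T / 60000
  = 2*pi * 540 * 769 / 60000
  = 2609155.53 / 60000
  = 43.49 kW


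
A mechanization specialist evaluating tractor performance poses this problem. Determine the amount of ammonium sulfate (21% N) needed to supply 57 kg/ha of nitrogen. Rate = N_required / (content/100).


Rate = N_required / (N_content / 100)
     = 57 / (21 / 100)
     = 57 / 0.21
     = 271.43 kg/ha


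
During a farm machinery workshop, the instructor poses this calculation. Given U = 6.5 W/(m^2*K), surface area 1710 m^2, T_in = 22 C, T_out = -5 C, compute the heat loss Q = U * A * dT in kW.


dT = 22 - (-5) = 27 K
Q = U * A * dT
  = 6.5 * 1710 * 27
  = 300105 W = 300.11 kW


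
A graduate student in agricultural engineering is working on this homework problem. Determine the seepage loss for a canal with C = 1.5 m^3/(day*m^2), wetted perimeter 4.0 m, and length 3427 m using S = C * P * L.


S = C * P * L
  = 1.5 * 4.0 * 3427
  = 20562 m^3/day


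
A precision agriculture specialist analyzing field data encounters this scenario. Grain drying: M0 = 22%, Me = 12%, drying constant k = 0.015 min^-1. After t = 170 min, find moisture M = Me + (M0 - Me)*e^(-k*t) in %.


M = Me + (M0 - Me) * e^(-k*t)
  = 12 + (22 - 12) * e^(-0.015*170)
  = 12 + 10 * e^(-2.550)
  = 12 + 10 * 0.07808
  = 12 + 0.7808
  = 12.78%


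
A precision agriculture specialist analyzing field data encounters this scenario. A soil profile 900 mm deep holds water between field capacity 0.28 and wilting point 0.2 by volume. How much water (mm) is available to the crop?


AW = (FC - WP) * D
   = (0.28 - 0.2) * 900
   = 0.08 * 900
   = 72 mm


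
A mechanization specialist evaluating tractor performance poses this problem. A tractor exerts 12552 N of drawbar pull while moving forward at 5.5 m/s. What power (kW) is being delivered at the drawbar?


P = F * v / 1000
  = 12552 * 5.5 / 1000
  = 69036 / 1000
  = 69.04 kW


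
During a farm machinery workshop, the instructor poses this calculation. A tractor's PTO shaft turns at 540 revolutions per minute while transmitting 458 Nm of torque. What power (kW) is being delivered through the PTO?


P = 2*pi*n*T / 60000
  = 2*pi * 540 * 458 / 60000
  = 1553957.39 / 60000
  = 25.90 kW


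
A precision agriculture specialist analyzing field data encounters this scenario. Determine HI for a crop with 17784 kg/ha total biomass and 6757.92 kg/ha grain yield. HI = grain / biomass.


HI = grain_yield / biomass
   = 6757.92 / 17784
   = 0.38


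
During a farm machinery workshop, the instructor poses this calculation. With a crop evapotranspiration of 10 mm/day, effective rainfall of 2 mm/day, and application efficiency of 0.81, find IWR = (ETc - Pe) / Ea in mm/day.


IWR = (ETc - Pe) / Ea
    = (10 - 2) / 0.81
    = 8 / 0.81
    = 9.88 mm/day


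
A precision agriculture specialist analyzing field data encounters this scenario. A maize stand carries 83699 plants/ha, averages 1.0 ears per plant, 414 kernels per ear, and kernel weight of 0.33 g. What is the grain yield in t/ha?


Y = density * ears * kernels * kw
  = 83699 * 1.0 * 414 * 0.33 g/ha
  = 11434957.38 g/ha
  = 11434.96 kg/ha = 11.43 t/ha


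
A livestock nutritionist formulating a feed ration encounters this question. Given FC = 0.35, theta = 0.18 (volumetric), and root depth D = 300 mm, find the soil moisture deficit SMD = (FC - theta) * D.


SMD = (FC - theta) * D
    = (0.35 - 0.18) * 300
    = 0.170 * 300
    = 51 mm


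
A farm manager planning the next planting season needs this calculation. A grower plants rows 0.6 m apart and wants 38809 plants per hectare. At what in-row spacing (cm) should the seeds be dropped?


spacing = 10000 / (row_sp * density)
        = 10000 / (0.6 * 38809)
        = 10000 / 23285.40
        = 0.42945 m = 42.95 cm


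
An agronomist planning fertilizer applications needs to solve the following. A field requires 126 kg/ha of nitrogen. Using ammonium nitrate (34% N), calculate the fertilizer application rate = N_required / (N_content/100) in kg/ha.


Rate = N_required / (N_content / 100)
     = 126 / (34 / 100)
     = 126 / 0.34
     = 370.59 kg/ha


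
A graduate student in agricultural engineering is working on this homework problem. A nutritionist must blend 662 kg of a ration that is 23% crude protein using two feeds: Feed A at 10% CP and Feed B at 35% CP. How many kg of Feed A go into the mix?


parts_A = CP_b - target = 35 - 23 = 12
parts_B = target - CP_a = 23 - 10 = 13
total_parts = 12 + 13 = 25
Feed A = 662 * 12 / 25 = 317.76 kg
Feed B = 662 * 13 / 25 = 344.24 kg

317.76 kg


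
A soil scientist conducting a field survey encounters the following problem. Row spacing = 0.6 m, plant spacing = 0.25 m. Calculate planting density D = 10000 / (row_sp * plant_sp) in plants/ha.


D = 10000 / (row_sp * plant_sp)
  = 10000 / (0.6 * 0.25)
  = 10000 / 0.1500
  = 66666.67 plants/ha


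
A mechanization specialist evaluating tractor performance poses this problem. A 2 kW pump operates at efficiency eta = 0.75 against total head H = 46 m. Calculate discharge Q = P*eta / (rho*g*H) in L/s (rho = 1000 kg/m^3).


Q = (P * 1000 * eta) / (rho * g * H)
  = (2 * 1000 * 0.75) / (1000 * 9.81 * 46)
  = 1500 / 451260
  = 0.00332 m^3/s = 3.32 L/s


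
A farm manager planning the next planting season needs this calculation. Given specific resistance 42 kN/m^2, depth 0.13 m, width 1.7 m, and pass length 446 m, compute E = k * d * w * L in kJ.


E = k * d * w * L
  = 42 * 0.13 * 1.7 * 446
  = 4139.77 kJ


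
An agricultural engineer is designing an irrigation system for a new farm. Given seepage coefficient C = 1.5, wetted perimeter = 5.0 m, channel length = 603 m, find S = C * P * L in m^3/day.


S = C * P * L
  = 1.5 * 5.0 * 603
  = 4522.50 m^3/day


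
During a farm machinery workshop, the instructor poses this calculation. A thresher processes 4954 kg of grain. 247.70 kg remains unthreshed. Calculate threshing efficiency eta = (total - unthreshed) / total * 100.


eta = (total - unthreshed) / total * 100
    = (4954 - 247.70) / 4954 * 100
    = 4706.30 / 4954 * 100
    = 95%


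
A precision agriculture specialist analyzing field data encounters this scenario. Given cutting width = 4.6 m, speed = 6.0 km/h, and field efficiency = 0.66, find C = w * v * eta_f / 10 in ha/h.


C = w * v * eta_f / 10
  = 4.6 * 6.0 * 0.66 / 10
  = 18.22 / 10
  = 1.82 ha/h


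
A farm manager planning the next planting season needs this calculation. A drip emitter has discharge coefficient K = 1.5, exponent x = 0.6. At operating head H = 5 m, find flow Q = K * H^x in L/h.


Q = K * H^x
  = 1.5 * 5^0.6
  = 1.5 * 2.6265
  = 3.94 L/h


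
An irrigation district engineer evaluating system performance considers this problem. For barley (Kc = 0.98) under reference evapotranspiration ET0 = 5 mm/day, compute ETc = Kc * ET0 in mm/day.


ETc = Kc * ET0
    = 0.98 * 5
    = 4.90 mm/day


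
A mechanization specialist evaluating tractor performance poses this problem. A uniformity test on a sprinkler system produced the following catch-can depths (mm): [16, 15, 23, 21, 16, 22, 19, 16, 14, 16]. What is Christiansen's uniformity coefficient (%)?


xbar = 178 / 10 = 17.800
sum|xi - xbar| = 27.600
CU = 100 * (1 - 27.600 / (10 * 17.800))
   = 100 * (1 - 0.1551)
   = 84.49%


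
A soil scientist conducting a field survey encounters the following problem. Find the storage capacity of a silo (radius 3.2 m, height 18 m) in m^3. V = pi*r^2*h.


V = pi * r^2 * h
  = pi * 3.2^2 * 18
  = pi * 10.24 * 18
  = 579.06 m^3


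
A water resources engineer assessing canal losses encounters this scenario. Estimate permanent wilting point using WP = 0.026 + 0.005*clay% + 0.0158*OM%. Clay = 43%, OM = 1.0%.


WP = 0.026 + 0.005*43 + 0.0158*1.0
   = 0.026 + 0.2150 + 0.0158
   = 0.2568


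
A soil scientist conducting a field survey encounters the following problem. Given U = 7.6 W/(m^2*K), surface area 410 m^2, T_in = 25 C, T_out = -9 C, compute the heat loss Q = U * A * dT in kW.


dT = 25 - (-9) = 34 K
Q = U * A * dT
  = 7.6 * 410 * 34
  = 105944 W = 105.94 kW


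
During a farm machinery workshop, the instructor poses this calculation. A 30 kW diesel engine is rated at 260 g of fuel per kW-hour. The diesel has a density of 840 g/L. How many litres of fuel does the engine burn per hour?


FC = P * BSFC / rho_fuel
   = 30 * 260 / 840
   = 7800 / 840
   = 9.29 L/h


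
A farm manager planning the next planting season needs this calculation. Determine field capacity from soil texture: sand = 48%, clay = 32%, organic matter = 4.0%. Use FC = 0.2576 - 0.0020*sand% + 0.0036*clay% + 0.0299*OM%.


FC = 0.2576 - 0.0020*48 + 0.0036*32 + 0.0299*4.0
   = 0.2576 - 0.0960 + 0.1152 + 0.1196
   = 0.3964


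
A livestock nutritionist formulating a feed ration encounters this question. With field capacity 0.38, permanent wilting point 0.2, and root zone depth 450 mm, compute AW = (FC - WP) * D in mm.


AW = (FC - WP) * D
   = (0.38 - 0.2) * 450
   = 0.18 * 450
   = 81 mm


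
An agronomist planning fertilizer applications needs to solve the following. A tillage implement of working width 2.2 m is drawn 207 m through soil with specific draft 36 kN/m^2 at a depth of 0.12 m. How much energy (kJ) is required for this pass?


E = k * d * w * L
  = 36 * 0.12 * 2.2 * 207
  = 1967.33 kJ


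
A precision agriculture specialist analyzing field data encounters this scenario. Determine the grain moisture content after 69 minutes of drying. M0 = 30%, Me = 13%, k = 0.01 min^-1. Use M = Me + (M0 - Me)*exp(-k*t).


M = Me + (M0 - Me) * e^(-k*t)
  = 13 + (30 - 13) * e^(-0.01*69)
  = 13 + 17 * e^(-0.690)
  = 13 + 17 * 0.50158
  = 13 + 8.5268
  = 21.53%


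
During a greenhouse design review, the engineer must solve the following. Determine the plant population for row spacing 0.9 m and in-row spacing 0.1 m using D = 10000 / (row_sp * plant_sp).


D = 10000 / (row_sp * plant_sp)
  = 10000 / (0.9 * 0.1)
  = 10000 / 0.0900
  = 111111.11 plants/ha


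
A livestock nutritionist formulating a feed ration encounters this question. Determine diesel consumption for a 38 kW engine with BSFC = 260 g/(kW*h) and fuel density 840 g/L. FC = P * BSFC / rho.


FC = P * BSFC / rho_fuel
   = 38 * 260 / 840
   = 9880 / 840
   = 11.76 L/h


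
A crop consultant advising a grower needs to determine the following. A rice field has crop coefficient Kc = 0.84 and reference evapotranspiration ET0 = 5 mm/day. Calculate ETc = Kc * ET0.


ETc = Kc * ET0
    = 0.84 * 5
    = 4.20 mm/day


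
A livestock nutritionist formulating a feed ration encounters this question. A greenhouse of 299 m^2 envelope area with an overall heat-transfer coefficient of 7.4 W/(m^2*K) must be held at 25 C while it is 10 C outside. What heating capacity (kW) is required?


dT = 25 - (10) = 15 K
Q = U * A * dT
  = 7.4 * 299 * 15
  = 33189 W = 33.19 kW


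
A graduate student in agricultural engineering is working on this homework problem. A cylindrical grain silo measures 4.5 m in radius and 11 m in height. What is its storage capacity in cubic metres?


V = pi * r^2 * h
  = pi * 4.5^2 * 11
  = pi * 20.25 * 11
  = 699.79 m^3


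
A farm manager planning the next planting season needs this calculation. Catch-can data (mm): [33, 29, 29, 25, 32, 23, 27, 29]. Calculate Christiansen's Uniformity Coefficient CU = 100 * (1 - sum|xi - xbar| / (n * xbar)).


xbar = 227 / 8 = 28.375
sum|xi - xbar| = 20.250
CU = 100 * (1 - 20.250 / (8 * 28.375))
   = 100 * (1 - 0.0892)
   = 91.08%


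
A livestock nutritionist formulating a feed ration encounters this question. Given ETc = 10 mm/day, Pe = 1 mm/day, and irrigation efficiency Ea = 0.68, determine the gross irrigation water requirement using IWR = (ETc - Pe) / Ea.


IWR = (ETc - Pe) / Ea
    = (10 - 1) / 0.68
    = 9 / 0.68
    = 13.24 mm/day


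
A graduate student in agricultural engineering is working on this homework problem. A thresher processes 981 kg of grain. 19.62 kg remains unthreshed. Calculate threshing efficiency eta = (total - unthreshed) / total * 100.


eta = (total - unthreshed) / total * 100
    = (981 - 19.62) / 981 * 100
    = 961.38 / 981 * 100
    = 98%


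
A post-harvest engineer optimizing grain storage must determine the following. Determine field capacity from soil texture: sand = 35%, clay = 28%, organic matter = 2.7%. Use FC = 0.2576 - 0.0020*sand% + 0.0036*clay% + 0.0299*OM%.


FC = 0.2576 - 0.0020*35 + 0.0036*28 + 0.0299*2.7
   = 0.2576 - 0.0700 + 0.1008 + 0.0807
   = 0.3691


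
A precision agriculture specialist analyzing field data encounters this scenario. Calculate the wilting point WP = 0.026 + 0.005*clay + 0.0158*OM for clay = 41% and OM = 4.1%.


WP = 0.026 + 0.005*41 + 0.0158*4.1
   = 0.026 + 0.2050 + 0.0648
   = 0.2958


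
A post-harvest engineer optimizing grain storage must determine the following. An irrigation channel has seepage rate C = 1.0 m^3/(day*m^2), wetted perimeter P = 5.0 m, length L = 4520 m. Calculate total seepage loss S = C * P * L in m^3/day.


S = C * P * L
  = 1.0 * 5.0 * 4520
  = 22600 m^3/day


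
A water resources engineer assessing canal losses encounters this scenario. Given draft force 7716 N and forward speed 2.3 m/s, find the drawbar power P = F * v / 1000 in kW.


P = F * v / 1000
  = 7716 * 2.3 / 1000
  = 17746.80 / 1000
  = 17.75 kW


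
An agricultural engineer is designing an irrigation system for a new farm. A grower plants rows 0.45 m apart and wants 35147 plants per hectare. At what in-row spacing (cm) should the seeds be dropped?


spacing = 10000 / (row_sp * density)
        = 10000 / (0.45 * 35147)
        = 10000 / 15816.15
        = 0.63227 m = 63.23 cm


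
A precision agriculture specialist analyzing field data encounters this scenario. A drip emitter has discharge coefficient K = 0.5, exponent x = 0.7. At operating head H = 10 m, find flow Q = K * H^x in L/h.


Q = K * H^x
  = 0.5 * 10^0.7
  = 0.5 * 5.0119
  = 2.51 L/h


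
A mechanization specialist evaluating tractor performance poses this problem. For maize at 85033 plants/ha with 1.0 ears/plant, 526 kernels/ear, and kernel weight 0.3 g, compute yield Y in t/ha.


Y = density * ears * kernels * kw
  = 85033 * 1.0 * 526 * 0.3 g/ha
  = 13418207.40 g/ha
  = 13418.21 kg/ha = 13.42 t/ha


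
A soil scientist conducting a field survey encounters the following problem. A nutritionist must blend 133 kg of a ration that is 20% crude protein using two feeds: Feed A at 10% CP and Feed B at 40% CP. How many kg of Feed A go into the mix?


parts_A = CP_b - target = 40 - 20 = 20
parts_B = target - CP_a = 20 - 10 = 10
total_parts = 20 + 10 = 30
Feed A = 133 * 20 / 30 = 88.67 kg
Feed B = 133 * 10 / 30 = 44.33 kg

88.67 kg


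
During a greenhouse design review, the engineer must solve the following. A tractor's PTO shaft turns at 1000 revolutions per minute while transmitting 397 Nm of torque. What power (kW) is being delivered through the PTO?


P = 2*pi*n*T / 60000
  = 2*pi * 1000 * 397 / 60000
  = 2494424.57 / 60000
  = 41.57 kW


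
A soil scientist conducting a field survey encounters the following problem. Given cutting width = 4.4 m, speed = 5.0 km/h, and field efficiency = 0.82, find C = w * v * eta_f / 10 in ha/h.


C = w * v * eta_f / 10
  = 4.4 * 5.0 * 0.82 / 10
  = 18.04 / 10
  = 1.80 ha/h


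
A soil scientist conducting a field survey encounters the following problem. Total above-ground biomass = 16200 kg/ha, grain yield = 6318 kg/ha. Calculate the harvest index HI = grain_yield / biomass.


HI = grain_yield / biomass
   = 6318 / 16200
   = 0.39


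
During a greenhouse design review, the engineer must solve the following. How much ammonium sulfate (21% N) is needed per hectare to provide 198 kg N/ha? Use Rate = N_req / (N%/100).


Rate = N_required / (N_content / 100)
     = 198 / (21 / 100)
     = 198 / 0.21
     = 942.86 kg/ha


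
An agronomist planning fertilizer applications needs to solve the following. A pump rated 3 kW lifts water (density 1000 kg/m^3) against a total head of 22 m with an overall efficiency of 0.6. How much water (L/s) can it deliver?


Q = (P * 1000 * eta) / (rho * g * H)
  = (3 * 1000 * 0.6) / (1000 * 9.81 * 22)
  = 1800 / 215820
  = 0.00834 m^3/s = 8.34 L/s


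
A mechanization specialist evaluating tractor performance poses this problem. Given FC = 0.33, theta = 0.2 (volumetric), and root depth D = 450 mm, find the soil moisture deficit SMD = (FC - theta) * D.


SMD = (FC - theta) * D
    = (0.33 - 0.2) * 450
    = 0.130 * 450
    = 58.50 mm


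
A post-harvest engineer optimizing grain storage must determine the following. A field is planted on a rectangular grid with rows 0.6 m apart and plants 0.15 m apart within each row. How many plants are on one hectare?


D = 10000 / (row_sp * plant_sp)
  = 10000 / (0.6 * 0.15)
  = 10000 / 0.0900
  = 111111.11 plants/ha


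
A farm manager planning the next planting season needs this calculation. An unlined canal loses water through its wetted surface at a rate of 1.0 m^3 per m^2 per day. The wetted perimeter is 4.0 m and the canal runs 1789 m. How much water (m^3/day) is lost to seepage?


S = C * P * L
  = 1.0 * 4.0 * 1789
  = 7156 m^3/day


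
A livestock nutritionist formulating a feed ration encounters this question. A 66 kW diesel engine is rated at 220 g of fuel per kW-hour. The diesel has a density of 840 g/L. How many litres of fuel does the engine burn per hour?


FC = P * BSFC / rho_fuel
   = 66 * 220 / 840
   = 14520 / 840
   = 17.29 L/h


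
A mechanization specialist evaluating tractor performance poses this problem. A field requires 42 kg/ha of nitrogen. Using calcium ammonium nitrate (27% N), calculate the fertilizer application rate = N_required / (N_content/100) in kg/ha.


Rate = N_required / (N_content / 100)
     = 42 / (27 / 100)
     = 42 / 0.27
     = 155.56 kg/ha


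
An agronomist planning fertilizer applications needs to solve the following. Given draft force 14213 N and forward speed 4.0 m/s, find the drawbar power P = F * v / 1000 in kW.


P = F * v / 1000
  = 14213 * 4.0 / 1000
  = 56852 / 1000
  = 56.85 kW


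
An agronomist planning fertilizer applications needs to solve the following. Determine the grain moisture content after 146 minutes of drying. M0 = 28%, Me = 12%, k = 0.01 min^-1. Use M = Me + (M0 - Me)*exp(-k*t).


M = Me + (M0 - Me) * e^(-k*t)
  = 12 + (28 - 12) * e^(-0.01*146)
  = 12 + 16 * e^(-1.460)
  = 12 + 16 * 0.23224
  = 12 + 3.7158
  = 15.72%


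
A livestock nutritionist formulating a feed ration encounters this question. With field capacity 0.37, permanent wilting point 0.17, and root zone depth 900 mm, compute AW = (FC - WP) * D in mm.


AW = (FC - WP) * D
   = (0.37 - 0.17) * 900
   = 0.20 * 900
   = 180 mm


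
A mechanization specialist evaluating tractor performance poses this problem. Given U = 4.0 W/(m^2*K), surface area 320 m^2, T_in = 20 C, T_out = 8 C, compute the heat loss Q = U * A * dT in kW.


dT = 20 - (8) = 12 K
Q = U * A * dT
  = 4.0 * 320 * 12
  = 15360 W = 15.36 kW


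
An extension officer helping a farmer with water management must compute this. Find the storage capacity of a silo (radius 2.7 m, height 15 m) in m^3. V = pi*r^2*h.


V = pi * r^2 * h
  = pi * 2.7^2 * 15
  = pi * 7.29 * 15
  = 343.53 m^3


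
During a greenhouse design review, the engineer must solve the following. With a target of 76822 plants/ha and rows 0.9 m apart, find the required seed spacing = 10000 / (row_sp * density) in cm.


spacing = 10000 / (row_sp * density)
        = 10000 / (0.9 * 76822)
        = 10000 / 69139.80
        = 0.14463 m = 14.46 cm


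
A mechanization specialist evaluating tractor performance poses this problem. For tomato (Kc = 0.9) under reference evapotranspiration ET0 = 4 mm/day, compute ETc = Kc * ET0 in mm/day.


ETc = Kc * ET0
    = 0.9 * 4
    = 3.60 mm/day


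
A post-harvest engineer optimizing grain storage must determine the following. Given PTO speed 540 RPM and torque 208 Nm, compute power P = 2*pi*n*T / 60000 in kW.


P = 2*pi*n*T / 60000
  = 2*pi * 540 * 208 / 60000
  = 705727.37 / 60000
  = 11.76 kW


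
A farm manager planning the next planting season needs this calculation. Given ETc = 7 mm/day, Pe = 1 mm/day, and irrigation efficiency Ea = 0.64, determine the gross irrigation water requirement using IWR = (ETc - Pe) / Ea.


IWR = (ETc - Pe) / Ea
    = (7 - 1) / 0.64
    = 6 / 0.64
    = 9.38 mm/day


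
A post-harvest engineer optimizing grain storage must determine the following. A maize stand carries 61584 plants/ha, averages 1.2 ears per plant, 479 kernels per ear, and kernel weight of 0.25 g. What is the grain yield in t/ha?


Y = density * ears * kernels * kw
  = 61584 * 1.2 * 479 * 0.25 g/ha
  = 8849620.80 g/ha
  = 8849.62 kg/ha = 8.85 t/ha


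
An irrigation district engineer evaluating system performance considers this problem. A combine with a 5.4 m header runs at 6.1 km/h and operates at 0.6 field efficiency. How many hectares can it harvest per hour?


C = w * v * eta_f / 10
  = 5.4 * 6.1 * 0.6 / 10
  = 19.76 / 10
  = 1.98 ha/h


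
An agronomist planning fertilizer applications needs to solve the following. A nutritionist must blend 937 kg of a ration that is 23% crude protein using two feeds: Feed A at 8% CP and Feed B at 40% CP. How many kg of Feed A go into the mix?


parts_A = CP_b - target = 40 - 23 = 17
parts_B = target - CP_a = 23 - 8 = 15
total_parts = 17 + 15 = 32
Feed A = 937 * 17 / 32 = 497.78 kg
Feed B = 937 * 15 / 32 = 439.22 kg

497.78 kg


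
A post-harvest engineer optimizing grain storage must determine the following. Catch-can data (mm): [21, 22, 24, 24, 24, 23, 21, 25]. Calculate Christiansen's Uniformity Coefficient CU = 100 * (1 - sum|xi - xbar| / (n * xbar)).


xbar = 184 / 8 = 23
sum|xi - xbar| = 10
CU = 100 * (1 - 10 / (8 * 23))
   = 100 * (1 - 0.0543)
   = 94.57%


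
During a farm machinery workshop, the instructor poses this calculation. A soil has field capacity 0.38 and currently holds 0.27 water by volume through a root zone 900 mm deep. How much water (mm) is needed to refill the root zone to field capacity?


SMD = (FC - theta) * D
    = (0.38 - 0.27) * 900
    = 0.110 * 900
    = 99 mm


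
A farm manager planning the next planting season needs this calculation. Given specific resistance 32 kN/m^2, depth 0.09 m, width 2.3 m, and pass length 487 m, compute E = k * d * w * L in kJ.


E = k * d * w * L
  = 32 * 0.09 * 2.3 * 487
  = 3225.89 kJ


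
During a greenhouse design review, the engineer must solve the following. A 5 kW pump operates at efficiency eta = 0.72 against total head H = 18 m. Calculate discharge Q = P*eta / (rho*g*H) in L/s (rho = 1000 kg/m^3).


Q = (P * 1000 * eta) / (rho * g * H)
  = (5 * 1000 * 0.72) / (1000 * 9.81 * 18)
  = 3600 / 176580
  = 0.02039 m^3/s = 20.39 L/s


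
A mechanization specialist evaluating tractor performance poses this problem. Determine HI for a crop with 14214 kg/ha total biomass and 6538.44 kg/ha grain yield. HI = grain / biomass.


HI = grain_yield / biomass
   = 6538.44 / 14214
   = 0.46


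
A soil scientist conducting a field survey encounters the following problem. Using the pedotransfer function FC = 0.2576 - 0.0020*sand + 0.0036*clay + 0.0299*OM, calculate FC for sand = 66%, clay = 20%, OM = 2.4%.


FC = 0.2576 - 0.0020*66 + 0.0036*20 + 0.0299*2.4
   = 0.2576 - 0.1320 + 0.0720 + 0.0718
   = 0.2694


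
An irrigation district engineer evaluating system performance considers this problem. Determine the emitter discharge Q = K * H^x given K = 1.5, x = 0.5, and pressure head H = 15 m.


Q = K * H^x
  = 1.5 * 15^0.5
  = 1.5 * 3.8730
  = 5.81 L/h


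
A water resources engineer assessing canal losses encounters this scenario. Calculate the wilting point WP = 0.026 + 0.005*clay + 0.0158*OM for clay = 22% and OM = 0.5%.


WP = 0.026 + 0.005*22 + 0.0158*0.5
   = 0.026 + 0.1100 + 0.0079
   = 0.1439


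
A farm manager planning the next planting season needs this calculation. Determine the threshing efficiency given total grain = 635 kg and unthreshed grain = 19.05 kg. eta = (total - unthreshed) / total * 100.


eta = (total - unthreshed) / total * 100
    = (635 - 19.05) / 635 * 100
    = 615.95 / 635 * 100
    = 97%


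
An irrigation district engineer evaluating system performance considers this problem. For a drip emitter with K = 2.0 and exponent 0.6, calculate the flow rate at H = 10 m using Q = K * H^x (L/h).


Q = K * H^x
  = 2.0 * 10^0.6
  = 2.0 * 3.9811
  = 7.96 L/h


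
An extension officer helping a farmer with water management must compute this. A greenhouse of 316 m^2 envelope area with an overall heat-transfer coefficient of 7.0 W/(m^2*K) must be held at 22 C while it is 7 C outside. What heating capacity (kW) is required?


dT = 22 - (7) = 15 K
Q = U * A * dT
  = 7.0 * 316 * 15
  = 33180 W = 33.18 kW


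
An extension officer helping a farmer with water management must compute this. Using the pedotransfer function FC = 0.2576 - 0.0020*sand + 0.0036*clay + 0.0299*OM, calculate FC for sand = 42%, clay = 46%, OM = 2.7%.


FC = 0.2576 - 0.0020*42 + 0.0036*46 + 0.0299*2.7
   = 0.2576 - 0.0840 + 0.1656 + 0.0807
   = 0.4199


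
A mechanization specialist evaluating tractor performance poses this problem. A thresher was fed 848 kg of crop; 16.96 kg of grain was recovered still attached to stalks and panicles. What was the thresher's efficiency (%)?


eta = (total - unthreshed) / total * 100
    = (848 - 16.96) / 848 * 100
    = 831.04 / 848 * 100
    = 98%


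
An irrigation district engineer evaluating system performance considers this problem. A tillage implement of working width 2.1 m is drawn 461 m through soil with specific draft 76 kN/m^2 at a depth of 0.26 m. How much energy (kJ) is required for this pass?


E = k * d * w * L
  = 76 * 0.26 * 2.1 * 461
  = 19129.66 kJ


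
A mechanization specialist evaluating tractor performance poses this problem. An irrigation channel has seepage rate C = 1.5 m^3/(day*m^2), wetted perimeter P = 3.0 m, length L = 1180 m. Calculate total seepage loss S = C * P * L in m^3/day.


S = C * P * L
  = 1.5 * 3.0 * 1180
  = 5310 m^3/day


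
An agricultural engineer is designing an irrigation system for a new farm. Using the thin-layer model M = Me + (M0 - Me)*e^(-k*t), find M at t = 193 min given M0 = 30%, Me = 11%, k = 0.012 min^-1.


M = Me + (M0 - Me) * e^(-k*t)
  = 11 + (30 - 11) * e^(-0.012*193)
  = 11 + 19 * e^(-2.316)
  = 11 + 19 * 0.09867
  = 11 + 1.8747
  = 12.87%


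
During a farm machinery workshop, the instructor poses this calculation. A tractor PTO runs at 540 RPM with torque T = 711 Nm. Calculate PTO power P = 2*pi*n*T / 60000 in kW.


P = 2*pi*n*T / 60000
  = 2*pi * 540 * 711 / 60000
  = 2412366.17 / 60000
  = 40.21 kW


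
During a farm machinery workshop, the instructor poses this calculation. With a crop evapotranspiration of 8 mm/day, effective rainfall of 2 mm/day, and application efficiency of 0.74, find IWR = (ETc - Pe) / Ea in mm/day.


IWR = (ETc - Pe) / Ea
    = (8 - 2) / 0.74
    = 6 / 0.74
    = 8.11 mm/day


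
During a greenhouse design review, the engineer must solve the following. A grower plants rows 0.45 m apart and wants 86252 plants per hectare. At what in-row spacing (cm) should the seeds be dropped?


spacing = 10000 / (row_sp * density)
        = 10000 / (0.45 * 86252)
        = 10000 / 38813.40
        = 0.25764 m = 25.76 cm


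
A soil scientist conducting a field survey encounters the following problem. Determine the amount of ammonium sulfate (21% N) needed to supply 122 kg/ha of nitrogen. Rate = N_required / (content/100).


Rate = N_required / (N_content / 100)
     = 122 / (21 / 100)
     = 122 / 0.21
     = 580.95 kg/ha


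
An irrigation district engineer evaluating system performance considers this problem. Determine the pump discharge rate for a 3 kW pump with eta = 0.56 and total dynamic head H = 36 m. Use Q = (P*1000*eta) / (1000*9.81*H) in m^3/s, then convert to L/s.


Q = (P * 1000 * eta) / (rho * g * H)
  = (3 * 1000 * 0.56) / (1000 * 9.81 * 36)
  = 1680 / 353160
  = 0.00476 m^3/s = 4.76 L/s


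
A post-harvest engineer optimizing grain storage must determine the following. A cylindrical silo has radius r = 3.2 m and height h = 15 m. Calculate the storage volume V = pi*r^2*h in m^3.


V = pi * r^2 * h
  = pi * 3.2^2 * 15
  = pi * 10.24 * 15
  = 482.55 m^3


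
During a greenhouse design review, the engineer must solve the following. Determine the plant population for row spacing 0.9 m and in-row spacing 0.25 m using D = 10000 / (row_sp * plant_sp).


D = 10000 / (row_sp * plant_sp)
  = 10000 / (0.9 * 0.25)
  = 10000 / 0.2250
  = 44444.44 plants/ha


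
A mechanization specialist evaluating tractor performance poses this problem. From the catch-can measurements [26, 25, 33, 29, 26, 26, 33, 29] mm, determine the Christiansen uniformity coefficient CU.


xbar = 227 / 8 = 28.375
sum|xi - xbar| = 21
CU = 100 * (1 - 21 / (8 * 28.375))
   = 100 * (1 - 0.0925)
   = 90.75%


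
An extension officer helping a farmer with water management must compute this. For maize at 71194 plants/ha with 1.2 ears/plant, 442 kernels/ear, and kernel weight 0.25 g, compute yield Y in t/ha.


Y = density * ears * kernels * kw
  = 71194 * 1.2 * 442 * 0.25 g/ha
  = 9440324.40 g/ha
  = 9440.32 kg/ha = 9.44 t/ha


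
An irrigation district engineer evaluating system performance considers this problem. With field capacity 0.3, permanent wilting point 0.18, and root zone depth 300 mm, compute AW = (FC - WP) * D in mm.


AW = (FC - WP) * D
   = (0.3 - 0.18) * 300
   = 0.12 * 300
   = 36 mm


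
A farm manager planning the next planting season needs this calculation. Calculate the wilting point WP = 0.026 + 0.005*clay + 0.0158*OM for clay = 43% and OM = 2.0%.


WP = 0.026 + 0.005*43 + 0.0158*2.0
   = 0.026 + 0.2150 + 0.0316
   = 0.2726


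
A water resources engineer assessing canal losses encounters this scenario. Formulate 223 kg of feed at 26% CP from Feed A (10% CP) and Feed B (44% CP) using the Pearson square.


parts_A = CP_b - target = 44 - 26 = 18
parts_B = target - CP_a = 26 - 10 = 16
total_parts = 18 + 16 = 34
Feed A = 223 * 18 / 34 = 118.06 kg
Feed B = 223 * 16 / 34 = 104.94 kg

118.06 kg


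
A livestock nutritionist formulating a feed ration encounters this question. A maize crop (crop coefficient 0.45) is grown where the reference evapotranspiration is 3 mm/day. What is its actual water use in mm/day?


ETc = Kc * ET0
    = 0.45 * 3
    = 1.35 mm/day


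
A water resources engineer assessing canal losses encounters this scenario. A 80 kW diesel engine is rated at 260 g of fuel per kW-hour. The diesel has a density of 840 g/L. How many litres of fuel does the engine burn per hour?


FC = P * BSFC / rho_fuel
   = 80 * 260 / 840
   = 20800 / 840
   = 24.76 L/h


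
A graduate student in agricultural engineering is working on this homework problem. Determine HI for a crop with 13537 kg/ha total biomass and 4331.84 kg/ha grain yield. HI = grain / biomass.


HI = grain_yield / biomass
   = 4331.84 / 13537
   = 0.32


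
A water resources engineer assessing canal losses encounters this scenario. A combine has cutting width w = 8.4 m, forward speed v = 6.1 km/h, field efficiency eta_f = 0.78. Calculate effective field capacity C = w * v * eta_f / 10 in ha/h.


C = w * v * eta_f / 10
  = 8.4 * 6.1 * 0.78 / 10
  = 39.97 / 10
  = 4.00 ha/h


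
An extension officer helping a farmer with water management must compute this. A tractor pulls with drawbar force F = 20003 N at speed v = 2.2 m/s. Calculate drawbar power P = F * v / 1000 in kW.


P = F * v / 1000
  = 20003 * 2.2 / 1000
  = 44006.60 / 1000
  = 44.01 kW


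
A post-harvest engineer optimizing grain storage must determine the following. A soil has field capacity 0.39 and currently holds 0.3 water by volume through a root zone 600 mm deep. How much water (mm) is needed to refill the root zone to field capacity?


SMD = (FC - theta) * D
    = (0.39 - 0.3) * 600
    = 0.090 * 600
    = 54 mm


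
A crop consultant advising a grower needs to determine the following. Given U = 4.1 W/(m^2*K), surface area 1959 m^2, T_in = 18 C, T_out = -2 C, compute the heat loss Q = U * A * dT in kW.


dT = 18 - (-2) = 20 K
Q = U * A * dT
  = 4.1 * 1959 * 20
  = 160638 W = 160.64 kW


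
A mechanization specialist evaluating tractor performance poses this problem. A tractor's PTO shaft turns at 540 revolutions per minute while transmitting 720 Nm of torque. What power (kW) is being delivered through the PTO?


P = 2*pi*n*T / 60000
  = 2*pi * 540 * 720 / 60000
  = 2442902.45 / 60000
  = 40.72 kW


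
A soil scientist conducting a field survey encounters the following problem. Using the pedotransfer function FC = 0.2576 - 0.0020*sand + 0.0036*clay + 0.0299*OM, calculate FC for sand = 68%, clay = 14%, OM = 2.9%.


FC = 0.2576 - 0.0020*68 + 0.0036*14 + 0.0299*2.9
   = 0.2576 - 0.1360 + 0.0504 + 0.0867
   = 0.2587


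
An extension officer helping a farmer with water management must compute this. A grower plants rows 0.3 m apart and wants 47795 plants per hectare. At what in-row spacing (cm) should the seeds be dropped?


spacing = 10000 / (row_sp * density)
        = 10000 / (0.3 * 47795)
        = 10000 / 14338.50
        = 0.69742 m = 69.74 cm


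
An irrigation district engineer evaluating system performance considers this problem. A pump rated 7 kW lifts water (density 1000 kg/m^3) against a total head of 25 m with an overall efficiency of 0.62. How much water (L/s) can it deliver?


Q = (P * 1000 * eta) / (rho * g * H)
  = (7 * 1000 * 0.62) / (1000 * 9.81 * 25)
  = 4340 / 245250
  = 0.01770 m^3/s = 17.70 L/s


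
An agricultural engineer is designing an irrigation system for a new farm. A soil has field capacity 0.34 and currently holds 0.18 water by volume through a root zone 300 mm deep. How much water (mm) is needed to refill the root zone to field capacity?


SMD = (FC - theta) * D
    = (0.34 - 0.18) * 300
    = 0.160 * 300
    = 48 mm


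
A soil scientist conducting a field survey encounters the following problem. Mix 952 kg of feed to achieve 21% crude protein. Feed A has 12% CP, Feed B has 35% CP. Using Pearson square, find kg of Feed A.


parts_A = CP_b - target = 35 - 21 = 14
parts_B = target - CP_a = 21 - 12 = 9
total_parts = 14 + 9 = 23
Feed A = 952 * 14 / 23 = 579.48 kg
Feed B = 952 * 9 / 23 = 372.52 kg

579.48 kg
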